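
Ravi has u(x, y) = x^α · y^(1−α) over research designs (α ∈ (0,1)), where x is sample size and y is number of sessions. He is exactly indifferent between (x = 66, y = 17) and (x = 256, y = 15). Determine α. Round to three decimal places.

α ≈ 0.085

Set the two utilities equal: 66^α·17^(1−α) = 256^α·15^(1−α).
Rearrange to (66/256)^α = (15/17)^(1−α) and take logs: α·-1.355523 = (1−α)·-0.125163.
With A = -1.355523 and B = -0.125163: α·A = (1−α)·B, so α = B/(A+B) = -0.125163/-1.480686 ≈ 0.085.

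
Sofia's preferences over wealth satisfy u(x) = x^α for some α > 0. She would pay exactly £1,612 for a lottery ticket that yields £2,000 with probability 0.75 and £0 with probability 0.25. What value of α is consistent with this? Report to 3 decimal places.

Since u(0) = 0, the lottery's EU is 0.75·2000^α.
Indifference: 1612^α = 0.75·2000^α, so (1612/2000)^α = 0.75.
α = ln(0.75) / ln(1612/2000) = -0.287682/-0.215672 ≈ 1.334.

α ≈ 1.334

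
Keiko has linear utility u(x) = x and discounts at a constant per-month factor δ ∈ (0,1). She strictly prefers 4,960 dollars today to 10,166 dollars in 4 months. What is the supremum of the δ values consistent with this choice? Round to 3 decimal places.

δ < 0.836

Comparing present values: 4960 > δ^4·10166.
Dividing by 10166: δ^4 < 0.48790. Both sides are positive, so the 4th root keeps the direction.
δ < 0.48790^(1/4) = 0.836.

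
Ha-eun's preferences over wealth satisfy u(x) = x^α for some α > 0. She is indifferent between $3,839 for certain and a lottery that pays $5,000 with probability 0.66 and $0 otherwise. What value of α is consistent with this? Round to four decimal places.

EU(lottery) = 0.66·5000^α + 0.34·0 = 0.66·5000^α.
Equating: 3839^α = 0.66·5000^α, i.e. 0.7678^α = 0.66.
Take logs: α = ln 0.66 / ln(3839/5000) ≈ 1.572576.

α ≈ 1.5726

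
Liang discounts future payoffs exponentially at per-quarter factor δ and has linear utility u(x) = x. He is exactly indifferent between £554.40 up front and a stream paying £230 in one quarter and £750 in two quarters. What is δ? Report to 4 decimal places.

The stream is worth 230δ + 750δ² today, so 230δ + 750δ² = 554.40.
So 750δ² + 230δ − 554.40 = 0.
δ = (−230 + √(230² + 4·750·554.40)) / (2·750) = (−230 + √1716100.00) / 1500 ≈ 0.7200.

δ ≈ 0.7200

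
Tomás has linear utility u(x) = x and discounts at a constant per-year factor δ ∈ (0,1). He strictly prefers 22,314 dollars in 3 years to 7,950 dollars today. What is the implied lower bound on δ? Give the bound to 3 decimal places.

Under u(x) = x this choice says 7950 < δ^3·22314.
So δ^3 > 7950/22314 = 0.35628; taking the cube root of both positive sides preserves the inequality.
δ > 0.35628^(1/3) = 0.709.

δ > 0.709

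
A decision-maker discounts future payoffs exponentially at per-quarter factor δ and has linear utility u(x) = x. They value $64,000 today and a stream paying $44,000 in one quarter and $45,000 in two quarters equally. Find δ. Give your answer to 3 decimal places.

δ ≈ 0.800

Present value of the stream is 44000·δ + 45000·δ². Indifference gives 44000δ + 45000δ² = 64000.
Rearranged: 45000δ² + 44000δ − 64000 = 0.
The positive root is δ = [−44000 + √(44000² + 4·45000·64000)] / (2·45000) = (−44000 + 116000.000)/90000 ≈ 0.800.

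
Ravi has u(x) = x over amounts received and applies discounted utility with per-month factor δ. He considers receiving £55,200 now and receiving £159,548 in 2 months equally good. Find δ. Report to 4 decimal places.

δ ≈ 0.5882

Equating discounted utilities: u(55200) = δ^2·u(159548) ⇒ δ^2 = u(55200)/u(159548).
With u(x) = x: δ^2 = 55200/159548 = 0.34598.
So δ = 0.34598^(1/2) ≈ 0.5882.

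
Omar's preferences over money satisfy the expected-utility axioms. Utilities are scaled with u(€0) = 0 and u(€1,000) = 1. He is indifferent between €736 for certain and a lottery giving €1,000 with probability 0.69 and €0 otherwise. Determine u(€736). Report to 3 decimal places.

u(€736) equals the lottery's expected utility: 0.69·1 + 0.31·0 = 0.69.

0.690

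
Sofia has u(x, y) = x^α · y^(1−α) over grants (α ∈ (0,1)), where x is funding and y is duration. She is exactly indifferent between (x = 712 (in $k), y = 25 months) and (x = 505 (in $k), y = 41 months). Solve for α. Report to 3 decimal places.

α ≈ 0.590

The Cobb–Douglas utilities coincide, so 712^α·25^(1−α) = 505^α·41^(1−α).
Taking logs: α·ln 712 + (1−α)·ln 25 = α·ln 505 + (1−α)·ln 41, i.e. α·0.343519 = (1−α)·0.494696.
With A = 0.343519 and B = 0.494696: α·A = (1−α)·B, so α = B/(A+B) = 0.494696/0.838215 ≈ 0.590.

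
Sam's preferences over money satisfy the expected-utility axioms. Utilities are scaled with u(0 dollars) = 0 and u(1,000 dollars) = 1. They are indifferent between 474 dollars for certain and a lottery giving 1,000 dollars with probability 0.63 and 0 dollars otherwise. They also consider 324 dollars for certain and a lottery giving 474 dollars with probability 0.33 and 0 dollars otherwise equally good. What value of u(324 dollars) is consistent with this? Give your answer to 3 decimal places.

First, u(474 dollars) = 0.63·u(1,000 dollars) + 0.37·u(0 dollars) = 0.63.
Then u(324 dollars) = 0.33·u(474 dollars) + 0.67·u(0 dollars) = 0.33·0.63 + 0.67·0.00 = 0.2079.

0.208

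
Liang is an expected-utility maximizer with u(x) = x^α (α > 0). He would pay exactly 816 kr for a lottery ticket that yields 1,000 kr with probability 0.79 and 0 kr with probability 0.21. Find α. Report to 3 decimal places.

Since u(0) = 0, the lottery's EU is 0.79·1000^α.
Setting u(816) equal to that: 816^α = 0.79·1000^α ⇒ (816/1000)^α = 0.79.
α = ln(0.79) / ln(816/1000) = -0.235722/-0.203341 ≈ 1.159.

α ≈ 1.159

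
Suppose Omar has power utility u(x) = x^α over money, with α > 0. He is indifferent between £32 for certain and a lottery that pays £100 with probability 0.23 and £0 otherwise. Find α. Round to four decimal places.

α ≈ 1.2898

EU(lottery) = 0.23·100^α + 0.77·0 = 0.23·100^α.
Setting u(32) equal to that: 32^α = 0.23·100^α ⇒ (32/100)^α = 0.23.
α = ln(0.23) / ln(32/100) = -1.4696760/-1.1394343 ≈ 1.2898.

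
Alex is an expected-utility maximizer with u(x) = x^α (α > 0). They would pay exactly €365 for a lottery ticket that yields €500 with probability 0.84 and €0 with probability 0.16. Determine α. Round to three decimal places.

EU(lottery) = 0.84·500^α + 0.16·0 = 0.84·500^α.
Equating: 365^α = 0.84·500^α, i.e. 0.7300^α = 0.84.
Take logs: α = ln 0.84 / ln(365/500) ≈ 0.55401.

α ≈ 0.554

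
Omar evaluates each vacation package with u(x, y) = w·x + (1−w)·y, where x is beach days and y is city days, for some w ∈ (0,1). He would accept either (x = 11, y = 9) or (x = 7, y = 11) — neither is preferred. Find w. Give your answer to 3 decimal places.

w = 0.333

Indifference: w·11 + (1−w)·9 = w·7 + (1−w)·11.
Collecting terms: w·4 = (1−w)·2.
Hence w = 2/(4+2) = 2/6 = 0.333.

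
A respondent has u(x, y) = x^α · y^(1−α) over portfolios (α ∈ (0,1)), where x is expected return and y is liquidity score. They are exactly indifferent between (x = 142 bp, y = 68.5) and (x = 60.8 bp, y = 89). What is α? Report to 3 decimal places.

The Cobb–Douglas utilities coincide, so 142^α·68.5^(1−α) = 60.8^α·89^(1−α).
Taking logs: α·ln 142 + (1−α)·ln 68.5 = α·ln 60.8 + (1−α)·ln 89, i.e. α·0.848237 = (1−α)·0.261803.
With A = 0.848237 and B = 0.261803: α·A = (1−α)·B, so α = B/(A+B) = 0.261803/1.110040 ≈ 0.236.

α ≈ 0.236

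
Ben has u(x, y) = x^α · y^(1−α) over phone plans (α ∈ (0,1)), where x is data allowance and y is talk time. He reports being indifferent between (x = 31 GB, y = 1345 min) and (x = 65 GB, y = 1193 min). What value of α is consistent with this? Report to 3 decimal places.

Set the two utilities equal: 31^α·1345^(1−α) = 65^α·1193^(1−α).
Taking logs: α·ln 31 + (1−α)·ln 1345 = α·ln 65 + (1−α)·ln 1193, i.e. α·-0.740400 = (1−α)·-0.119923.
With A = -0.740400 and B = -0.119923: α·A = (1−α)·B, so α = B/(A+B) = -0.119923/-0.860323 ≈ 0.139.

α ≈ 0.139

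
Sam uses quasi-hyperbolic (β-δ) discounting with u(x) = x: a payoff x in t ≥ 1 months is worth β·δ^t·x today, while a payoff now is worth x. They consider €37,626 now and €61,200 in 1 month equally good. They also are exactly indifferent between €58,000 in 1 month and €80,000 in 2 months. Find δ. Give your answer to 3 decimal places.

δ ≈ 0.725

The second indifference involves only future payoffs, so β cancels: β·δ^1·58000 = β·δ^2·80000, giving δ = 58000/80000 = 0.72500.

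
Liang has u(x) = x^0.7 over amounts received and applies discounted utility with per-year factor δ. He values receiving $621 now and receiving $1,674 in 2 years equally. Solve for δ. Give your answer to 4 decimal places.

Indifference means u(621) = δ^2 · u(1674), so δ^2 = u(621)/u(1674).
Since u(x) = x^0.7, δ^2 = (621/1674)^0.7 = 0.37097^0.7 = 0.49950.
Hence δ = (0.49950)^(1/2) = 0.706753.

δ ≈ 0.7068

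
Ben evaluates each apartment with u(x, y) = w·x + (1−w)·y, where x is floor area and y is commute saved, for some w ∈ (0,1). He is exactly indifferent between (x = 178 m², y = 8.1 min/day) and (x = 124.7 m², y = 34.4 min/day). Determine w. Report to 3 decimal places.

Indifference: w·178 + (1−w)·8.1 = w·124.7 + (1−w)·34.4.
w·(178−124.7) = (1−w)·(34.4−8.1), i.e. w·53.3 = (1−w)·26.3.
Hence w = 26.3/(53.3+26.3) = 26.3/79.6 = 0.330.

w = 0.330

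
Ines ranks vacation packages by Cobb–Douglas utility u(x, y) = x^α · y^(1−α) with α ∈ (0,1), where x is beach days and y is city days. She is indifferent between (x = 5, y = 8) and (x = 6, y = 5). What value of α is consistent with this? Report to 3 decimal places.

α ≈ 0.721

The Cobb–Douglas utilities coincide, so 5^α·8^(1−α) = 6^α·5^(1−α).
(5/6)^α = (5/8)^(1−α); take logs: α·ln(5/6) = (1−α)·ln(5/8), i.e. α·-0.182322 = (1−α)·-0.470004.
So α/(1−α) = (-0.470004)/(-0.182322) = 2.577879, and α = 2.577879/3.577879 ≈ 0.721.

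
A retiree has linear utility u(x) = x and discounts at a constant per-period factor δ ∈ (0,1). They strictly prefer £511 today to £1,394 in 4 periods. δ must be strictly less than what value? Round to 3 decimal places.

Under u(x) = x this choice says 511 > δ^4·1394.
Dividing by 1394: δ^4 < 0.36657. Both sides are positive, so the 4th root keeps the direction.
δ < (511/1394)^(1/4) ≈ 0.778.

δ < 0.778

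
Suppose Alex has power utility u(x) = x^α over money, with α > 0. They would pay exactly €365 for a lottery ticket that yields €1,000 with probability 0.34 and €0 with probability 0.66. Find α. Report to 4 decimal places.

α ≈ 1.0704

The lottery's expected utility is 0.34·u(1000) + 0.66·u(0) = 0.34·1000^α (since u(0) = 0 for α > 0).
Equating: 365^α = 0.34·1000^α, i.e. 0.3650^α = 0.34.
Take logs: α = ln 0.34 / ln(365/1000) ≈ 1.070399.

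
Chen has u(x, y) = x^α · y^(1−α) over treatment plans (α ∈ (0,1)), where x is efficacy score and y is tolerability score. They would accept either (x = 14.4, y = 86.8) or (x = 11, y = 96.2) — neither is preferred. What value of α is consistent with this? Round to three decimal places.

The Cobb–Douglas utilities coincide, so 14.4^α·86.8^(1−α) = 11^α·96.2^(1−α).
(14.4/11)^α = (96.2/86.8)^(1−α); take logs: α·ln(14.4/11) = (1−α)·ln(96.2/86.8), i.e. α·0.269333 = (1−α)·0.102823.
Thus α·(0.372156) = 0.102823, so α = 0.102823/0.372156 ≈ 0.276.

α ≈ 0.276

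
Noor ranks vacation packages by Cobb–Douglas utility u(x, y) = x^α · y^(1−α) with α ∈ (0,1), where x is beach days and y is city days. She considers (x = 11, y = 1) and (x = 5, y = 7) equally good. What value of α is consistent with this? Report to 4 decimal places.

α ≈ 0.7116

Indifference: 11^α · 1^(1−α) = 5^α · 7^(1−α).
Taking logs: α·ln 11 + (1−α)·ln 1 = α·ln 5 + (1−α)·ln 7, i.e. α·0.7884574 = (1−α)·1.9459101.
Thus α·(2.7343675) = 1.9459101, so α = 1.9459101/2.7343675 ≈ 0.7116.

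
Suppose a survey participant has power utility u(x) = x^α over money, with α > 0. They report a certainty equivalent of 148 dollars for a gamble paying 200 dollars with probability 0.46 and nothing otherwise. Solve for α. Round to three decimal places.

α ≈ 2.579

EU(lottery) = 0.46·200^α + 0.54·0 = 0.46·200^α.
Equating: 148^α = 0.46·200^α, i.e. 0.7400^α = 0.46.
Take logs: α = ln 0.46 / ln(148/200) ≈ 2.57893.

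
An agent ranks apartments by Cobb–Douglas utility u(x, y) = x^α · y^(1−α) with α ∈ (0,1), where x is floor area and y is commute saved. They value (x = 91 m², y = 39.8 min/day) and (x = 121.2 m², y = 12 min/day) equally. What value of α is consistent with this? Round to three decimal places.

α ≈ 0.807

The Cobb–Douglas utilities coincide, so 91^α·39.8^(1−α) = 121.2^α·12^(1−α).
Rearrange to (91/121.2)^α = (12/39.8)^(1−α) and take logs: α·-0.286583 = (1−α)·-1.198960.
With A = -0.286583 and B = -1.198960: α·A = (1−α)·B, so α = B/(A+B) = -1.198960/-1.485543 ≈ 0.807.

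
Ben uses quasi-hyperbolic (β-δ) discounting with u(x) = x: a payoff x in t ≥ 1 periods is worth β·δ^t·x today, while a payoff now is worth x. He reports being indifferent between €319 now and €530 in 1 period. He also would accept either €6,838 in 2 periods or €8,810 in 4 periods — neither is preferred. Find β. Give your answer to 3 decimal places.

Both payoffs in the second observation are in the future, so β drops out: δ^2·6838 = δ^4·8810 ⇒ δ^2 = 6838/8810 = 0.77616, so δ = 0.88100.
Now use the now-vs-future pair: 319 = β·δ·530 gives β = 319/(0.88100·530) ≈ 0.683.

β ≈ 0.683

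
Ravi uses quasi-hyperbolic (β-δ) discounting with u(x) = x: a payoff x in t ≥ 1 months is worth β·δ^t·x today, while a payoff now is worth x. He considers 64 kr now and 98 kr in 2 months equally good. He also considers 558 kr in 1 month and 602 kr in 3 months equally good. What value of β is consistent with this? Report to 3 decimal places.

From the later pair, β·δ^1·558 = β·δ^3·602; dividing through, δ^2 = 558/602 = 0.92691, so δ = 0.96276.
Now use the now-vs-future pair: 64 = β·δ^2·98 gives β = 64/(0.92691·98) ≈ 0.705.

β ≈ 0.705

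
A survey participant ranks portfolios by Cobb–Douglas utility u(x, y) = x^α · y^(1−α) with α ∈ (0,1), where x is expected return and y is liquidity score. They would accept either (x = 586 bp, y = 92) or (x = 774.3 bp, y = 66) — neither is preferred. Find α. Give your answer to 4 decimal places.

Indifference: 586^α · 92^(1−α) = 774.3^α · 66^(1−α).
(586/774.3)^α = (66/92)^(1−α); take logs: α·ln(586/774.3) = (1−α)·ln(66/92), i.e. α·-0.2786396 = (1−α)·-0.3321338.
So α/(1−α) = (-0.3321338)/(-0.2786396) = 1.1919835, and α = 1.1919835/2.1919835 ≈ 0.5438.

α ≈ 0.5438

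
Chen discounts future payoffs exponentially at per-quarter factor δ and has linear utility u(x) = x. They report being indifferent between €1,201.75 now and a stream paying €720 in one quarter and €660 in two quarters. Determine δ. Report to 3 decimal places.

Present value of the stream is 720·δ + 660·δ². Indifference gives 720δ + 660δ² = 1201.75.
That is, 660δ² + 720δ − 1201.75 = 0, a quadratic in δ.
δ = (−720 + √(720² + 4·660·1201.75)) / (2·660) = (−720 + √3691020.00) / 1320 ≈ 0.910.

δ ≈ 0.910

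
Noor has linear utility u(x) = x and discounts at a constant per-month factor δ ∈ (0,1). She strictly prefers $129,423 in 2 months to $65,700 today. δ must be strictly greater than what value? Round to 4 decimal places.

The preference means 65700 < δ^2·129423.
So δ^2 > 65700/129423 = 0.50764; taking the square root of both positive sides preserves the inequality.
δ > (65700/129423)^(1/2) ≈ 0.7125.

δ > 0.7125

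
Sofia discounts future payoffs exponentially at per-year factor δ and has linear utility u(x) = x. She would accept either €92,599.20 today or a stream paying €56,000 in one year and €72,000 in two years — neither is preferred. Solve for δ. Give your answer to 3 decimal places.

δ ≈ 0.810

The stream is worth 56000δ + 72000δ² today, so 56000δ + 72000δ² = 92599.20.
Rearranged: 72000δ² + 56000δ − 92599.20 = 0.
By the quadratic formula (taking the positive root), δ = (−56000 + √29804569600.00) / 144000 ≈ 0.810.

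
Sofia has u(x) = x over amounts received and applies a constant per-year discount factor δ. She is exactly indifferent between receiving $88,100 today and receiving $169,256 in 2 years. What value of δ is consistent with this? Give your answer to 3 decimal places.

The payoff in 2 years is discounted by δ^2, so u(88100) = δ^2·u(169256) and δ^2 = u(88100)/u(169256).
With u(x) = x: δ^2 = 88100/169256 = 0.52051.
So δ = 0.52051^(1/2) ≈ 0.721.

δ ≈ 0.721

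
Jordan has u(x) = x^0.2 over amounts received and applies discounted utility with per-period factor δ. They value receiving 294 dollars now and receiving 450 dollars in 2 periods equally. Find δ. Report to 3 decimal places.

Equating discounted utilities: u(294) = δ^2·u(450) ⇒ δ^2 = u(294)/u(450).
Since u(x) = x^0.2, δ^2 = (294/450)^0.2 = 0.65333^0.2 = 0.91839.
So δ = 0.91839^(1/2) ≈ 0.958.

δ ≈ 0.958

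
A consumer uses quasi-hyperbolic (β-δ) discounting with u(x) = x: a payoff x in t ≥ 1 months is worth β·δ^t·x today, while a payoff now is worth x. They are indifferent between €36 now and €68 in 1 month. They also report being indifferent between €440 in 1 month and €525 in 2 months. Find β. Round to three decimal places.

From the later pair, β·δ^1·440 = β·δ^2·525; dividing through, δ = 440/525 = 0.83810.
Now use the now-vs-future pair: 36 = β·δ·68 gives β = 36/(0.83810·68) ≈ 0.632.

β ≈ 0.632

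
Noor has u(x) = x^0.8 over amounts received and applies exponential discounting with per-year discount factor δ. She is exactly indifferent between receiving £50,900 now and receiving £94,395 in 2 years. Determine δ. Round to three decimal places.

δ ≈ 0.781

Indifference means u(50900) = δ^2 · u(94395), so δ^2 = u(50900)/u(94395).
Since u(x) = x^0.8, δ^2 = (50900/94395)^0.8 = 0.53922^0.8 = 0.61012.
So δ = 0.61012^(1/2) ≈ 0.781.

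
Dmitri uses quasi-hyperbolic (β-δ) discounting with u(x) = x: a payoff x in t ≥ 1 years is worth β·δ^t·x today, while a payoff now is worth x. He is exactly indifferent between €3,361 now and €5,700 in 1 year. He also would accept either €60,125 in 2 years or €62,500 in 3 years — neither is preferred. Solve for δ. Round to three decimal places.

From the later pair, β·δ^2·60125 = β·δ^3·62500; dividing through, δ = 60125/62500 = 0.96200.

δ ≈ 0.962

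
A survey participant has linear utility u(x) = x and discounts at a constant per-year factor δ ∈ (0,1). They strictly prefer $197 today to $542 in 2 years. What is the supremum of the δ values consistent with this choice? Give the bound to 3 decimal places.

The preference means 197 > δ^2·542.
Hence δ^2 < 197/542 = 0.36347, and x ↦ x^(1/2) is increasing on (0,∞).
δ < (197/542)^(1/2) ≈ 0.603.

δ < 0.603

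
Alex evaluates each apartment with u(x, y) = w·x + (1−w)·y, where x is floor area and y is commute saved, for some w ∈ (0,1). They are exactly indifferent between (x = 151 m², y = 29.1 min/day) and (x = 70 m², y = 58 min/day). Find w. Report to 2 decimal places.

u(151,29.1) = u(70,58) means w·151 + (1−w)·29.1 = w·70 + (1−w)·58.
Rearranging, 81·w − 28.9·(1−w) = 0.
Hence w = 28.9/(81+28.9) = 28.9/109.9 = 0.26.

w = 0.26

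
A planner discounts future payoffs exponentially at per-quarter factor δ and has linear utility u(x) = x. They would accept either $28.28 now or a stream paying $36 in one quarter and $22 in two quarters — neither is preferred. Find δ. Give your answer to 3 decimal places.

Present value of the stream is 36·δ + 22·δ². Indifference gives 36δ + 22δ² = 28.28.
That is, 22δ² + 36δ − 28.28 = 0, a quadratic in δ.
The positive root is δ = [−36 + √(36² + 4·22·28.28)] / (2·22) = (−36 + 61.519)/44 ≈ 0.580.

δ ≈ 0.580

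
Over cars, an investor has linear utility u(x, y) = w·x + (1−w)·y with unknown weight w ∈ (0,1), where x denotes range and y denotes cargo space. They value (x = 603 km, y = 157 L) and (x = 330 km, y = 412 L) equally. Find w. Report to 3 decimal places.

w = 0.483

Indifference: w·603 + (1−w)·157 = w·330 + (1−w)·412.
w·(603−330) = (1−w)·(412−157), i.e. w·273 = (1−w)·255.
The marginal rate of substitution is 255/273, so w = 255/(273+255) = 0.483.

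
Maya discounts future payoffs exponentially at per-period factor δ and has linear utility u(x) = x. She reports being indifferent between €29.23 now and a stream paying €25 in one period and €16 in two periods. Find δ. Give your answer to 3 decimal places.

δ ≈ 0.780

Equating present values: 29.23 = 25δ + 16δ².
So 16δ² + 25δ − 29.23 = 0.
By the quadratic formula (taking the positive root), δ = (−25 + √2495.72) / 32 ≈ 0.780.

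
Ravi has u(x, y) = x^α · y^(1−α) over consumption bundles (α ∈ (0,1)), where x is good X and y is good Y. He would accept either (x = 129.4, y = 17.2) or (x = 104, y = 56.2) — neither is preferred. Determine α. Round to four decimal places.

The Cobb–Douglas utilities coincide, so 129.4^α·17.2^(1−α) = 104^α·56.2^(1−α).
Taking logs: α·ln 129.4 + (1−α)·ln 17.2 = α·ln 104 + (1−α)·ln 56.2, i.e. α·0.2185175 = (1−α)·1.1840074.
Thus α·(1.4025249) = 1.1840074, so α = 1.1840074/1.4025249 ≈ 0.8442.

α ≈ 0.8442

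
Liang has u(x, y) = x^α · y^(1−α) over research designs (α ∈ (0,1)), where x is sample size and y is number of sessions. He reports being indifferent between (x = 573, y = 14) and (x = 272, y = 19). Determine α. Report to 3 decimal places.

Set the two utilities equal: 573^α·14^(1−α) = 272^α·19^(1−α).
(573/272)^α = (19/14)^(1−α); take logs: α·ln(573/272) = (1−α)·ln(19/14), i.e. α·0.745084 = (1−α)·0.305382.
With A = 0.745084 and B = 0.305382: α·A = (1−α)·B, so α = B/(A+B) = 0.305382/1.050466 ≈ 0.291.

α ≈ 0.291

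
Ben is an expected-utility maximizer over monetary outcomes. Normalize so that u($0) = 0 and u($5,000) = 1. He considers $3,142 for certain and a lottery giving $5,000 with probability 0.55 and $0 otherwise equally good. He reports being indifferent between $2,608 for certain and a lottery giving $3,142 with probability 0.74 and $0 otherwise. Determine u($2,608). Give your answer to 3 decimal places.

0.407

First, u($3,142) = 0.55·u($5,000) + 0.45·u($0) = 0.55.
Chaining: u($2,608) = 0.74·0.55 + 0.26·0.00 = 0.4070.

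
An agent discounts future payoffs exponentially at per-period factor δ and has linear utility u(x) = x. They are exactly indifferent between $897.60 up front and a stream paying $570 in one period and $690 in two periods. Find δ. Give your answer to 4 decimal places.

δ ≈ 0.8000

The stream is worth 570δ + 690δ² today, so 570δ + 690δ² = 897.60.
That is, 690δ² + 570δ − 897.60 = 0, a quadratic in δ.
The positive root is δ = [−570 + √(570² + 4·690·897.60)] / (2·690) = (−570 + 1674.000)/1380 ≈ 0.8000.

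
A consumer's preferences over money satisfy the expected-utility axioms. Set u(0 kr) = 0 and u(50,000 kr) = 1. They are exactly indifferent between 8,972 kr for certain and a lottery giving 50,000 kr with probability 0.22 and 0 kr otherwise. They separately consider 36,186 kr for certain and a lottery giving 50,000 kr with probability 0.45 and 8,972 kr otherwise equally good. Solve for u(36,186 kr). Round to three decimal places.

From the first indifference, u(8,972 kr) = 0.22·u(50,000 kr) + 0.78·u(0 kr) = 0.22·1 + 0.78·0 = 0.22.
Then u(36,186 kr) = 0.45·u(50,000 kr) + 0.55·u(8,972 kr) = 0.45·1.00 + 0.55·0.22 = 0.5710.

0.571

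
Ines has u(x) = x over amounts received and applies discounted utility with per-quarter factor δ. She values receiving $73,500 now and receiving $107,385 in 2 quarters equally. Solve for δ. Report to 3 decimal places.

Indifference means u(73500) = δ^2 · u(107385), so δ^2 = u(73500)/u(107385).
With u(x) = x: δ^2 = 73500/107385 = 0.68445.
So δ = 0.68445^(1/2) ≈ 0.827.

δ ≈ 0.827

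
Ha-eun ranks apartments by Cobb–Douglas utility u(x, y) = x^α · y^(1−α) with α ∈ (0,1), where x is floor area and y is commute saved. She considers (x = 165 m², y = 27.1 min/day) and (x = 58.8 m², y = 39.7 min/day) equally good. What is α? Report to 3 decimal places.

α ≈ 0.270

Set the two utilities equal: 165^α·27.1^(1−α) = 58.8^α·39.7^(1−α).
Rearrange to (165/58.8)^α = (39.7/27.1)^(1−α) and take logs: α·1.031804 = (1−α)·0.381817.
Thus α·(1.413621) = 0.381817, so α = 0.381817/1.413621 ≈ 0.270.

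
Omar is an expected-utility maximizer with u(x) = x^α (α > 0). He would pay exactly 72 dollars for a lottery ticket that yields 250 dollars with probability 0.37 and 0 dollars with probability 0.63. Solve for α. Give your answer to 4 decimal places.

Since u(0) = 0, the lottery's EU is 0.37·250^α.
Setting u(72) equal to that: 72^α = 0.37·250^α ⇒ (72/250)^α = 0.37.
Taking logs: α·ln(72/250) = ln(0.37), so α = -0.9942523 / -1.2447948 ≈ 0.7987.

α ≈ 0.7987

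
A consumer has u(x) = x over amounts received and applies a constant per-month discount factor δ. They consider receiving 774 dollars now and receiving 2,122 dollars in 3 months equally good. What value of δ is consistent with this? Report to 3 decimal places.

The payoff in 3 months is discounted by δ^3, so u(774) = δ^3·u(2122) and δ^3 = u(774)/u(2122).
With u(x) = x: δ^3 = 774/2122 = 0.36475.
So δ = 0.36475^(1/3) ≈ 0.714.

δ ≈ 0.714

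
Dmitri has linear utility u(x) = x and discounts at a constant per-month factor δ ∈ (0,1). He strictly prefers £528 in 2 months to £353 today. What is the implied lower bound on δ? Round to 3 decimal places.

Under u(x) = x this choice says 353 < δ^2·528.
So δ^2 > 353/528 = 0.66856; taking the square root of both positive sides preserves the inequality.
δ > 0.66856^(1/2) = 0.818.

δ > 0.818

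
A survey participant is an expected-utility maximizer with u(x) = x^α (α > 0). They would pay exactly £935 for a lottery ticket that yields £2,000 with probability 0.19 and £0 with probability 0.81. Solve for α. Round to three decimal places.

Since u(0) = 0, the lottery's EU is 0.19·2000^α.
Equating: 935^α = 0.19·2000^α, i.e. 0.4675^α = 0.19.
α = ln(0.19) / ln(935/2000) = -1.660731/-0.760356 ≈ 2.184.

α ≈ 2.184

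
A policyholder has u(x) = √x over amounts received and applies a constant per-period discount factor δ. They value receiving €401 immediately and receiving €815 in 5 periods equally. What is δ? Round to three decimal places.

The payoff in 5 periods is discounted by δ^5, so u(401) = δ^5·u(815) and δ^5 = u(401)/u(815).
With u(x) = √x: δ^5 = √401/√815 = √(401/815) = 0.70144.
Taking the 5th root: δ = 0.70144^(1/5) ≈ 0.932.

δ ≈ 0.932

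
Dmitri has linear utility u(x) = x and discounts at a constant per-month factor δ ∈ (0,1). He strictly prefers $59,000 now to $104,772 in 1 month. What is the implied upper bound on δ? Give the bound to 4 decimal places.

Under u(x) = x this choice says 59000 > δ·104772.
So δ < 59000/104772 = 0.56313.

δ < 0.5631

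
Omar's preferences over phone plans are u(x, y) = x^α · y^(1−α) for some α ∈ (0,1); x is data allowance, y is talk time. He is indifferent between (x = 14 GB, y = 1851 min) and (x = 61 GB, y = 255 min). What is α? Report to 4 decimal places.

The Cobb–Douglas utilities coincide, so 14^α·1851^(1−α) = 61^α·255^(1−α).
Taking logs: α·ln 14 + (1−α)·ln 1851 = α·ln 61 + (1−α)·ln 255, i.e. α·-1.4718165 = (1−α)·-1.9822178.
Thus α·(-3.4540343) = -1.9822178, so α = -1.9822178/-3.4540343 ≈ 0.5739.

α ≈ 0.5739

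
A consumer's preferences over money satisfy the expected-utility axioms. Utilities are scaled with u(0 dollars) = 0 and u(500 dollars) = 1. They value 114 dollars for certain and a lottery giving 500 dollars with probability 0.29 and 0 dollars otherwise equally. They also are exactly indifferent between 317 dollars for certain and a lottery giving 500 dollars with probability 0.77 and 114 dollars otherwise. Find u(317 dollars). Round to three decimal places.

0.837

The first gamble pins u(114 dollars): it must equal 0.29·1 + 0.71·0 = 0.29.
Chaining: u(317 dollars) = 0.77·1.00 + 0.23·0.29 = 0.8367.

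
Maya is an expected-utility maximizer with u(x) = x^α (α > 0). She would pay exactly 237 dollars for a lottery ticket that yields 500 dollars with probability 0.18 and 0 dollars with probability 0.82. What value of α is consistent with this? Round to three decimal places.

α ≈ 2.297

The lottery's expected utility is 0.18·u(500) + 0.82·u(0) = 0.18·500^α (since u(0) = 0 for α > 0).
Equating: 237^α = 0.18·500^α, i.e. 0.4740^α = 0.18.
Taking logs: α·ln(237/500) = ln(0.18), so α = -1.714798 / -0.746548 ≈ 2.297.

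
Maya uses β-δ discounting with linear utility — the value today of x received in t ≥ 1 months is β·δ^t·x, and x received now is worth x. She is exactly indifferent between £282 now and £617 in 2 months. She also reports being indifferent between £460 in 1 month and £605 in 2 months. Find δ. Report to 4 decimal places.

δ ≈ 0.7603

Both payoffs in the second observation are in the future, so β drops out: δ^1·460 = δ^2·605 ⇒ δ = 460/605 = 0.76033.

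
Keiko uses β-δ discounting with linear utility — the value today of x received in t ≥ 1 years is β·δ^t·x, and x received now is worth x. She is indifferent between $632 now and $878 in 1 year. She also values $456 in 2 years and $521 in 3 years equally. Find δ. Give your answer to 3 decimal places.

Both payoffs in the second observation are in the future, so β drops out: δ^2·456 = δ^3·521 ⇒ δ = 456/521 = 0.87524.

δ ≈ 0.875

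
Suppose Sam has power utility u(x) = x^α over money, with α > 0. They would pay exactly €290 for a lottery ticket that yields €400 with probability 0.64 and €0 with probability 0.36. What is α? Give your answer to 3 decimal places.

α ≈ 1.388

EU(lottery) = 0.64·400^α + 0.36·0 = 0.64·400^α.
Setting u(290) equal to that: 290^α = 0.64·400^α ⇒ (290/400)^α = 0.64.
Taking logs: α·ln(290/400) = ln(0.64), so α = -0.446287 / -0.321584 ≈ 1.388.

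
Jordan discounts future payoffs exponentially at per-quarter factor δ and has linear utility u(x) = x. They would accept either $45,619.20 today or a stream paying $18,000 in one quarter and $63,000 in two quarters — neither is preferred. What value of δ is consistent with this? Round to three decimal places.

Present value of the stream is 18000·δ + 63000·δ². Indifference gives 18000δ + 63000δ² = 45619.20.
That is, 63000δ² + 18000δ − 45619.20 = 0, a quadratic in δ.
The positive root is δ = [−18000 + √(18000² + 4·63000·45619.20)] / (2·63000) = (−18000 + 108720.000)/126000 ≈ 0.720.

δ ≈ 0.720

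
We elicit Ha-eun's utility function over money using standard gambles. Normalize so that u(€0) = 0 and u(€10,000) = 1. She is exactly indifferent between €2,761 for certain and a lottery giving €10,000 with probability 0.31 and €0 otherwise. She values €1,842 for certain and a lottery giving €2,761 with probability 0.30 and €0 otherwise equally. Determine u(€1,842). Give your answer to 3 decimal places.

0.093

From the first indifference, u(€2,761) = 0.31·u(€10,000) + 0.69·u(€0) = 0.31·1 + 0.69·0 = 0.31.
Chaining: u(€1,842) = 0.30·0.31 + 0.70·0.00 = 0.0930.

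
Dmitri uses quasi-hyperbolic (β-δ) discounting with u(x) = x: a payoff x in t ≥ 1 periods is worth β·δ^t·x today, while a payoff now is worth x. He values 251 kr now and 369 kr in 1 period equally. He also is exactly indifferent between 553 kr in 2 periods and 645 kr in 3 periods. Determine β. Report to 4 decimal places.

β ≈ 0.7934

Both payoffs in the second observation are in the future, so β drops out: δ^2·553 = δ^3·645 ⇒ δ = 553/645 = 0.85736.
The first indifference: 251 = β·δ·369, so β = 251/(δ·369) = 251/(0.85736·369) ≈ 0.7934.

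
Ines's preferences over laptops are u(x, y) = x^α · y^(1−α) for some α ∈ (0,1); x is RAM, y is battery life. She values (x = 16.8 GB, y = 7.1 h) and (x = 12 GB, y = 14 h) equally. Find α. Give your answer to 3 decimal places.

α ≈ 0.669

The Cobb–Douglas utilities coincide, so 16.8^α·7.1^(1−α) = 12^α·14^(1−α).
Taking logs: α·ln 16.8 + (1−α)·ln 7.1 = α·ln 12 + (1−α)·ln 14, i.e. α·0.336472 = (1−α)·0.678963.
So α/(1−α) = (0.678963)/(0.336472) = 2.017889, and α = 2.017889/3.017889 ≈ 0.669.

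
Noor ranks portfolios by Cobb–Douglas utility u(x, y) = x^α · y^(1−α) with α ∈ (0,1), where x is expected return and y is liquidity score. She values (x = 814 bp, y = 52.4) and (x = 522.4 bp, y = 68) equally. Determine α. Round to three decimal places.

Indifference: 814^α · 52.4^(1−α) = 522.4^α · 68^(1−α).
Rearrange to (814/522.4)^α = (68/52.4)^(1−α) and take logs: α·0.443527 = (1−α)·0.260601.
With A = 0.443527 and B = 0.260601: α·A = (1−α)·B, so α = B/(A+B) = 0.260601/0.704128 ≈ 0.370.

α ≈ 0.370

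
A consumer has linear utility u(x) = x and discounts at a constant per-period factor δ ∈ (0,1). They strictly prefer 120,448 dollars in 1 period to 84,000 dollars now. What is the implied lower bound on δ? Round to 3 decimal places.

δ > 0.697

The preference means 84000 < δ·120448.
So δ > 84000/120448 = 0.69740.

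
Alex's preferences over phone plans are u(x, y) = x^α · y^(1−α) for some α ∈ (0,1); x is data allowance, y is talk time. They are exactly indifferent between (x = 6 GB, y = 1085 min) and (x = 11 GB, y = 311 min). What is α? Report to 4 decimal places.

α ≈ 0.6734

Set the two utilities equal: 6^α·1085^(1−α) = 11^α·311^(1−α).
Taking logs: α·ln 6 + (1−α)·ln 1085 = α·ln 11 + (1−α)·ln 311, i.e. α·-0.6061358 = (1−α)·-1.2495424.
So α/(1−α) = (-1.2495424)/(-0.6061358) = 2.0614892, and α = 2.0614892/3.0614892 ≈ 0.6734.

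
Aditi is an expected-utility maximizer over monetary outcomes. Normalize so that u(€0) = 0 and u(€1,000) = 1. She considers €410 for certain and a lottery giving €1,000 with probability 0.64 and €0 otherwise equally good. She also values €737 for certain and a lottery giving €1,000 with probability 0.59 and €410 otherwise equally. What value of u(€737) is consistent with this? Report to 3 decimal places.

0.852

The first gamble pins u(€410): it must equal 0.64·1 + 0.36·0 = 0.64.
Chaining: u(€737) = 0.59·1.00 + 0.41·0.64 = 0.8524.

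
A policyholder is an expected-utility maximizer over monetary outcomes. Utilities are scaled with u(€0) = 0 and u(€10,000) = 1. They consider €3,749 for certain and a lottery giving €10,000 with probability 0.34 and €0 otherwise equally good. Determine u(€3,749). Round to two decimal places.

0.34

The indifference gives u(€3,749) = 0.34·u(€10,000) + 0.66·u(€0) = 0.34·1 + 0.66·0 = 0.34.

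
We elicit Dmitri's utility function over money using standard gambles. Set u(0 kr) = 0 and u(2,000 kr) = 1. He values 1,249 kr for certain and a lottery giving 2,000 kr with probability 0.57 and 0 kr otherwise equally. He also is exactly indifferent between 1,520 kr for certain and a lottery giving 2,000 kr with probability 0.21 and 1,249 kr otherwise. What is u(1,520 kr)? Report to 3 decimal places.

First, u(1,249 kr) = 0.57·u(2,000 kr) + 0.43·u(0 kr) = 0.57.
Then u(1,520 kr) = 0.21·u(2,000 kr) + 0.79·u(1,249 kr) = 0.21·1.00 + 0.79·0.57 = 0.6603.

0.660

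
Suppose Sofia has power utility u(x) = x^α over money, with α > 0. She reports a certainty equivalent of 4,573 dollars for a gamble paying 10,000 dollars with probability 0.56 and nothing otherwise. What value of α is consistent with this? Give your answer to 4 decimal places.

Since u(0) = 0, the lottery's EU is 0.56·10000^α.
Equating: 4573^α = 0.56·10000^α, i.e. 0.4573^α = 0.56.
Taking logs: α·ln(4573/10000) = ln(0.56), so α = -0.5798185 / -0.7824156 ≈ 0.7411.

α ≈ 0.7411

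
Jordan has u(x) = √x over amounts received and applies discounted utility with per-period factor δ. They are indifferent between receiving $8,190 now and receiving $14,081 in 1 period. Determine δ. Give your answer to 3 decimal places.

δ ≈ 0.763

Equating discounted utilities: u(8190) = δ·u(14081) ⇒ δ = u(8190)/u(14081).
Since u(x) = √x, δ = √(8190/14081) = 0.76265.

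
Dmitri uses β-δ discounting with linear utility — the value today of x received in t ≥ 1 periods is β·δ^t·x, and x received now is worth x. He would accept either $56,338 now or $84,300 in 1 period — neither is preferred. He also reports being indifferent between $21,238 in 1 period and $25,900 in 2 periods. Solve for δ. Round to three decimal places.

The second indifference involves only future payoffs, so β cancels: β·δ^1·21238 = β·δ^2·25900, giving δ = 21238/25900 = 0.82000.

δ ≈ 0.820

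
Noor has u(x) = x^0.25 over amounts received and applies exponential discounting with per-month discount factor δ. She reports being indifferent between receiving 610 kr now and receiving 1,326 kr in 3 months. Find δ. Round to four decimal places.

δ ≈ 0.9373

Indifference means u(610) = δ^3 · u(1326), so δ^3 = u(610)/u(1326).
With u(x) = x^0.25: δ^3 = 610^0.25/1326^0.25 = (610/1326)^0.25 = 0.82356.
Hence δ = (0.82356)^(1/3) = 0.937344.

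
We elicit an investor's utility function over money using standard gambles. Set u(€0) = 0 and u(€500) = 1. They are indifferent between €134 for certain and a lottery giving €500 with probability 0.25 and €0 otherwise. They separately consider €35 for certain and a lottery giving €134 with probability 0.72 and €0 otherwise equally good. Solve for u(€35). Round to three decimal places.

0.180

The first gamble pins u(€134): it must equal 0.25·1 + 0.75·0 = 0.25.
The second indifference gives u(€35) = 0.72·u(€134) + 0.28·u(€0) = 0.72·0.25 + 0.28·0.00 = 0.1800.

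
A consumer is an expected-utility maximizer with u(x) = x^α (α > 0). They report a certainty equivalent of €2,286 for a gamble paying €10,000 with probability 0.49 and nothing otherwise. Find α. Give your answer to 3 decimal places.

EU(lottery) = 0.49·10000^α + 0.51·0 = 0.49·10000^α.
Indifference: 2286^α = 0.49·10000^α, so (2286/10000)^α = 0.49.
Take logs: α = ln 0.49 / ln(2286/10000) ≈ 0.48337.

α ≈ 0.483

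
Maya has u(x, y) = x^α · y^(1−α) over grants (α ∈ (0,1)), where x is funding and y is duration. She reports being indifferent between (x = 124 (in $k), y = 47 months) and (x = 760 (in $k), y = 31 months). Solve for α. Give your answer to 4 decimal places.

Indifference: 124^α · 47^(1−α) = 760^α · 31^(1−α).
Taking logs: α·ln 124 + (1−α)·ln 47 = α·ln 760 + (1−α)·ln 31, i.e. α·-1.8130369 = (1−α)·-0.4161604.
With A = -1.8130369 and B = -0.4161604: α·A = (1−α)·B, so α = B/(A+B) = -0.4161604/-2.2291973 ≈ 0.1867.

α ≈ 0.1867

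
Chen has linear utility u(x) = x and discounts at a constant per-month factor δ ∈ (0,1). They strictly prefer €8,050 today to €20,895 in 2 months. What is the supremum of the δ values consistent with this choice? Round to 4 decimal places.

δ < 0.6207

Under u(x) = x this choice says 8050 > δ^2·20895.
Dividing by 20895: δ^2 < 0.38526. Both sides are positive, so the square root keeps the direction.
δ < 0.38526^(1/2) = 0.6207.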